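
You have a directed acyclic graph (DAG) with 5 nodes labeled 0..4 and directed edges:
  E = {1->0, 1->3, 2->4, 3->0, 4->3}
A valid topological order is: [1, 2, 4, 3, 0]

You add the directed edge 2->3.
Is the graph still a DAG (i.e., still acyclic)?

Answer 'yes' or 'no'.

Answer: yes

Derivation:
Given toposort: [1, 2, 4, 3, 0]
Position of 2: index 1; position of 3: index 3
New edge 2->3: forward
Forward edge: respects the existing order. Still a DAG, same toposort still valid.
Still a DAG? yes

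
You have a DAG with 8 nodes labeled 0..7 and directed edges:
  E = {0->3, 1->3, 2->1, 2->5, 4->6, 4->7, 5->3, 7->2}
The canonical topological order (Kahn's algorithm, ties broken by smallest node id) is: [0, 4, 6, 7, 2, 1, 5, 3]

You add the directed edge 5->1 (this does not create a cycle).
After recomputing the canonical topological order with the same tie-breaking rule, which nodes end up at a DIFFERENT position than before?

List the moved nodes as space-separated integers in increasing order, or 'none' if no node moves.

Answer: 1 5

Derivation:
Old toposort: [0, 4, 6, 7, 2, 1, 5, 3]
Added edge 5->1
Recompute Kahn (smallest-id tiebreak):
  initial in-degrees: [0, 2, 1, 3, 0, 1, 1, 1]
  ready (indeg=0): [0, 4]
  pop 0: indeg[3]->2 | ready=[4] | order so far=[0]
  pop 4: indeg[6]->0; indeg[7]->0 | ready=[6, 7] | order so far=[0, 4]
  pop 6: no out-edges | ready=[7] | order so far=[0, 4, 6]
  pop 7: indeg[2]->0 | ready=[2] | order so far=[0, 4, 6, 7]
  pop 2: indeg[1]->1; indeg[5]->0 | ready=[5] | order so far=[0, 4, 6, 7, 2]
  pop 5: indeg[1]->0; indeg[3]->1 | ready=[1] | order so far=[0, 4, 6, 7, 2, 5]
  pop 1: indeg[3]->0 | ready=[3] | order so far=[0, 4, 6, 7, 2, 5, 1]
  pop 3: no out-edges | ready=[] | order so far=[0, 4, 6, 7, 2, 5, 1, 3]
New canonical toposort: [0, 4, 6, 7, 2, 5, 1, 3]
Compare positions:
  Node 0: index 0 -> 0 (same)
  Node 1: index 5 -> 6 (moved)
  Node 2: index 4 -> 4 (same)
  Node 3: index 7 -> 7 (same)
  Node 4: index 1 -> 1 (same)
  Node 5: index 6 -> 5 (moved)
  Node 6: index 2 -> 2 (same)
  Node 7: index 3 -> 3 (same)
Nodes that changed position: 1 5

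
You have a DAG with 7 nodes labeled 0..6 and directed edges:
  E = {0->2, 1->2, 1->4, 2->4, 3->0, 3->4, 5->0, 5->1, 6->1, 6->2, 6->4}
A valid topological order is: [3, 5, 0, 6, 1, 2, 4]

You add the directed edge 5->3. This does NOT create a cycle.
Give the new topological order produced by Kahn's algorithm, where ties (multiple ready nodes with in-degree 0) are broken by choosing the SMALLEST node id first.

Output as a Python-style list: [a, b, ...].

Answer: [5, 3, 0, 6, 1, 2, 4]

Derivation:
Old toposort: [3, 5, 0, 6, 1, 2, 4]
Added edge: 5->3
Position of 5 (1) > position of 3 (0). Must reorder: 5 must now come before 3.
Run Kahn's algorithm (break ties by smallest node id):
  initial in-degrees: [2, 2, 3, 1, 4, 0, 0]
  ready (indeg=0): [5, 6]
  pop 5: indeg[0]->1; indeg[1]->1; indeg[3]->0 | ready=[3, 6] | order so far=[5]
  pop 3: indeg[0]->0; indeg[4]->3 | ready=[0, 6] | order so far=[5, 3]
  pop 0: indeg[2]->2 | ready=[6] | order so far=[5, 3, 0]
  pop 6: indeg[1]->0; indeg[2]->1; indeg[4]->2 | ready=[1] | order so far=[5, 3, 0, 6]
  pop 1: indeg[2]->0; indeg[4]->1 | ready=[2] | order so far=[5, 3, 0, 6, 1]
  pop 2: indeg[4]->0 | ready=[4] | order so far=[5, 3, 0, 6, 1, 2]
  pop 4: no out-edges | ready=[] | order so far=[5, 3, 0, 6, 1, 2, 4]
  Result: [5, 3, 0, 6, 1, 2, 4]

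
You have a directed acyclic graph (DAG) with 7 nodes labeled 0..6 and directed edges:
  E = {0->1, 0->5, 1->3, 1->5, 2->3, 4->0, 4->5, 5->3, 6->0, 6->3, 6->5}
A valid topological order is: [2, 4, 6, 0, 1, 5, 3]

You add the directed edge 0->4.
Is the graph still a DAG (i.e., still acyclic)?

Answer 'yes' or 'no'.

Given toposort: [2, 4, 6, 0, 1, 5, 3]
Position of 0: index 3; position of 4: index 1
New edge 0->4: backward (u after v in old order)
Backward edge: old toposort is now invalid. Check if this creates a cycle.
Does 4 already reach 0? Reachable from 4: [0, 1, 3, 4, 5]. YES -> cycle!
Still a DAG? no

Answer: no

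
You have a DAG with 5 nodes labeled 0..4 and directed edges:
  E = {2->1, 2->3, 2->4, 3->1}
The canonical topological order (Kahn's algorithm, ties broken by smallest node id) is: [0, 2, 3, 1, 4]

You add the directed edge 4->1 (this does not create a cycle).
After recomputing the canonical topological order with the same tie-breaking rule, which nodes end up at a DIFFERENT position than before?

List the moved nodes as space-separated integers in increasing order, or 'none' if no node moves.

Old toposort: [0, 2, 3, 1, 4]
Added edge 4->1
Recompute Kahn (smallest-id tiebreak):
  initial in-degrees: [0, 3, 0, 1, 1]
  ready (indeg=0): [0, 2]
  pop 0: no out-edges | ready=[2] | order so far=[0]
  pop 2: indeg[1]->2; indeg[3]->0; indeg[4]->0 | ready=[3, 4] | order so far=[0, 2]
  pop 3: indeg[1]->1 | ready=[4] | order so far=[0, 2, 3]
  pop 4: indeg[1]->0 | ready=[1] | order so far=[0, 2, 3, 4]
  pop 1: no out-edges | ready=[] | order so far=[0, 2, 3, 4, 1]
New canonical toposort: [0, 2, 3, 4, 1]
Compare positions:
  Node 0: index 0 -> 0 (same)
  Node 1: index 3 -> 4 (moved)
  Node 2: index 1 -> 1 (same)
  Node 3: index 2 -> 2 (same)
  Node 4: index 4 -> 3 (moved)
Nodes that changed position: 1 4

Answer: 1 4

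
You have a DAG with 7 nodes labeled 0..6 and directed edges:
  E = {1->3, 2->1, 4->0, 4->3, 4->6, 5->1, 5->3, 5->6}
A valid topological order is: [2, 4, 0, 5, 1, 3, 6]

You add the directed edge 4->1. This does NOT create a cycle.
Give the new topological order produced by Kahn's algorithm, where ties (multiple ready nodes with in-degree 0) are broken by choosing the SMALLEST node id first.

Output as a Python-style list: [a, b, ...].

Answer: [2, 4, 0, 5, 1, 3, 6]

Derivation:
Old toposort: [2, 4, 0, 5, 1, 3, 6]
Added edge: 4->1
Position of 4 (1) < position of 1 (4). Old order still valid.
Run Kahn's algorithm (break ties by smallest node id):
  initial in-degrees: [1, 3, 0, 3, 0, 0, 2]
  ready (indeg=0): [2, 4, 5]
  pop 2: indeg[1]->2 | ready=[4, 5] | order so far=[2]
  pop 4: indeg[0]->0; indeg[1]->1; indeg[3]->2; indeg[6]->1 | ready=[0, 5] | order so far=[2, 4]
  pop 0: no out-edges | ready=[5] | order so far=[2, 4, 0]
  pop 5: indeg[1]->0; indeg[3]->1; indeg[6]->0 | ready=[1, 6] | order so far=[2, 4, 0, 5]
  pop 1: indeg[3]->0 | ready=[3, 6] | order so far=[2, 4, 0, 5, 1]
  pop 3: no out-edges | ready=[6] | order so far=[2, 4, 0, 5, 1, 3]
  pop 6: no out-edges | ready=[] | order so far=[2, 4, 0, 5, 1, 3, 6]
  Result: [2, 4, 0, 5, 1, 3, 6]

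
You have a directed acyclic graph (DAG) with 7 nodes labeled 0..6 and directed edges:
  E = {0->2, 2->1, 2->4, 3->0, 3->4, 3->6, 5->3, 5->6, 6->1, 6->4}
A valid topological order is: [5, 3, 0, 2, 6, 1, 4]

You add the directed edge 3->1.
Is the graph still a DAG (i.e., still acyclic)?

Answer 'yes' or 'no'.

Answer: yes

Derivation:
Given toposort: [5, 3, 0, 2, 6, 1, 4]
Position of 3: index 1; position of 1: index 5
New edge 3->1: forward
Forward edge: respects the existing order. Still a DAG, same toposort still valid.
Still a DAG? yes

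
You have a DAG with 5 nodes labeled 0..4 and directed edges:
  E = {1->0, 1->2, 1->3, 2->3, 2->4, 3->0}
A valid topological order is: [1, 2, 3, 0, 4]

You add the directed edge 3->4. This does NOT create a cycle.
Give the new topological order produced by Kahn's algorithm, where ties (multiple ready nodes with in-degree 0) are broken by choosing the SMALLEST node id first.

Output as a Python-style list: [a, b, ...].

Answer: [1, 2, 3, 0, 4]

Derivation:
Old toposort: [1, 2, 3, 0, 4]
Added edge: 3->4
Position of 3 (2) < position of 4 (4). Old order still valid.
Run Kahn's algorithm (break ties by smallest node id):
  initial in-degrees: [2, 0, 1, 2, 2]
  ready (indeg=0): [1]
  pop 1: indeg[0]->1; indeg[2]->0; indeg[3]->1 | ready=[2] | order so far=[1]
  pop 2: indeg[3]->0; indeg[4]->1 | ready=[3] | order so far=[1, 2]
  pop 3: indeg[0]->0; indeg[4]->0 | ready=[0, 4] | order so far=[1, 2, 3]
  pop 0: no out-edges | ready=[4] | order so far=[1, 2, 3, 0]
  pop 4: no out-edges | ready=[] | order so far=[1, 2, 3, 0, 4]
  Result: [1, 2, 3, 0, 4]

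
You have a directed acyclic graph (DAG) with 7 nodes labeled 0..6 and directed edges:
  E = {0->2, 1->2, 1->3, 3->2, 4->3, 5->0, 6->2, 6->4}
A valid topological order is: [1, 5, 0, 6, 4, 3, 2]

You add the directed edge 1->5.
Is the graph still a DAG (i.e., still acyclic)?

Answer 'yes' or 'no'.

Given toposort: [1, 5, 0, 6, 4, 3, 2]
Position of 1: index 0; position of 5: index 1
New edge 1->5: forward
Forward edge: respects the existing order. Still a DAG, same toposort still valid.
Still a DAG? yes

Answer: yes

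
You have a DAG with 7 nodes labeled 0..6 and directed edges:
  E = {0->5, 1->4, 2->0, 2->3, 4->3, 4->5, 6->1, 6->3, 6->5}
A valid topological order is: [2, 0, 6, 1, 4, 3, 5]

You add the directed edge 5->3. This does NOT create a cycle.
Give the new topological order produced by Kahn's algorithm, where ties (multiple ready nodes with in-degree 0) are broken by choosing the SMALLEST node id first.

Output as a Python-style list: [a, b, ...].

Old toposort: [2, 0, 6, 1, 4, 3, 5]
Added edge: 5->3
Position of 5 (6) > position of 3 (5). Must reorder: 5 must now come before 3.
Run Kahn's algorithm (break ties by smallest node id):
  initial in-degrees: [1, 1, 0, 4, 1, 3, 0]
  ready (indeg=0): [2, 6]
  pop 2: indeg[0]->0; indeg[3]->3 | ready=[0, 6] | order so far=[2]
  pop 0: indeg[5]->2 | ready=[6] | order so far=[2, 0]
  pop 6: indeg[1]->0; indeg[3]->2; indeg[5]->1 | ready=[1] | order so far=[2, 0, 6]
  pop 1: indeg[4]->0 | ready=[4] | order so far=[2, 0, 6, 1]
  pop 4: indeg[3]->1; indeg[5]->0 | ready=[5] | order so far=[2, 0, 6, 1, 4]
  pop 5: indeg[3]->0 | ready=[3] | order so far=[2, 0, 6, 1, 4, 5]
  pop 3: no out-edges | ready=[] | order so far=[2, 0, 6, 1, 4, 5, 3]
  Result: [2, 0, 6, 1, 4, 5, 3]

Answer: [2, 0, 6, 1, 4, 5, 3]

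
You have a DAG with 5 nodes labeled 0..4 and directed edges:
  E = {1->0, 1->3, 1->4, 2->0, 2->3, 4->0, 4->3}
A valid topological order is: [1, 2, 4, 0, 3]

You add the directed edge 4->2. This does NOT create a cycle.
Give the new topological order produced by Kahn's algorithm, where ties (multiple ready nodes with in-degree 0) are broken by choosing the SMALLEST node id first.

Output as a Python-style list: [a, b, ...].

Answer: [1, 4, 2, 0, 3]

Derivation:
Old toposort: [1, 2, 4, 0, 3]
Added edge: 4->2
Position of 4 (2) > position of 2 (1). Must reorder: 4 must now come before 2.
Run Kahn's algorithm (break ties by smallest node id):
  initial in-degrees: [3, 0, 1, 3, 1]
  ready (indeg=0): [1]
  pop 1: indeg[0]->2; indeg[3]->2; indeg[4]->0 | ready=[4] | order so far=[1]
  pop 4: indeg[0]->1; indeg[2]->0; indeg[3]->1 | ready=[2] | order so far=[1, 4]
  pop 2: indeg[0]->0; indeg[3]->0 | ready=[0, 3] | order so far=[1, 4, 2]
  pop 0: no out-edges | ready=[3] | order so far=[1, 4, 2, 0]
  pop 3: no out-edges | ready=[] | order so far=[1, 4, 2, 0, 3]
  Result: [1, 4, 2, 0, 3]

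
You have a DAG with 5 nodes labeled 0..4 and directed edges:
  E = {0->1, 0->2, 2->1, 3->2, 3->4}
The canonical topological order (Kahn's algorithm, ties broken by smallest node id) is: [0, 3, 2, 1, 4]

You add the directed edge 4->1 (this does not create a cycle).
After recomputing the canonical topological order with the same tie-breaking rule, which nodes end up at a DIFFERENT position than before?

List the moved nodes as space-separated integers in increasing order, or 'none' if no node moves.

Answer: 1 4

Derivation:
Old toposort: [0, 3, 2, 1, 4]
Added edge 4->1
Recompute Kahn (smallest-id tiebreak):
  initial in-degrees: [0, 3, 2, 0, 1]
  ready (indeg=0): [0, 3]
  pop 0: indeg[1]->2; indeg[2]->1 | ready=[3] | order so far=[0]
  pop 3: indeg[2]->0; indeg[4]->0 | ready=[2, 4] | order so far=[0, 3]
  pop 2: indeg[1]->1 | ready=[4] | order so far=[0, 3, 2]
  pop 4: indeg[1]->0 | ready=[1] | order so far=[0, 3, 2, 4]
  pop 1: no out-edges | ready=[] | order so far=[0, 3, 2, 4, 1]
New canonical toposort: [0, 3, 2, 4, 1]
Compare positions:
  Node 0: index 0 -> 0 (same)
  Node 1: index 3 -> 4 (moved)
  Node 2: index 2 -> 2 (same)
  Node 3: index 1 -> 1 (same)
  Node 4: index 4 -> 3 (moved)
Nodes that changed position: 1 4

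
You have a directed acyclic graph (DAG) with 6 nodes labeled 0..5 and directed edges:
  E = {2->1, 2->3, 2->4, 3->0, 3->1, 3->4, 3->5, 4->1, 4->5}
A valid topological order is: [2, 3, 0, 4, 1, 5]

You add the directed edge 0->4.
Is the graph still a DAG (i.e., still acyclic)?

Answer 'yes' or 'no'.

Given toposort: [2, 3, 0, 4, 1, 5]
Position of 0: index 2; position of 4: index 3
New edge 0->4: forward
Forward edge: respects the existing order. Still a DAG, same toposort still valid.
Still a DAG? yes

Answer: yes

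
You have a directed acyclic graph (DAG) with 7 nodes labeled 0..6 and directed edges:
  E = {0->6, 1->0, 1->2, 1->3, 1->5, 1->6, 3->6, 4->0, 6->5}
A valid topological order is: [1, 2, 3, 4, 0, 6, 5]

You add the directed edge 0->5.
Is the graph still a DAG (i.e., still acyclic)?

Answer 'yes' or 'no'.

Answer: yes

Derivation:
Given toposort: [1, 2, 3, 4, 0, 6, 5]
Position of 0: index 4; position of 5: index 6
New edge 0->5: forward
Forward edge: respects the existing order. Still a DAG, same toposort still valid.
Still a DAG? yes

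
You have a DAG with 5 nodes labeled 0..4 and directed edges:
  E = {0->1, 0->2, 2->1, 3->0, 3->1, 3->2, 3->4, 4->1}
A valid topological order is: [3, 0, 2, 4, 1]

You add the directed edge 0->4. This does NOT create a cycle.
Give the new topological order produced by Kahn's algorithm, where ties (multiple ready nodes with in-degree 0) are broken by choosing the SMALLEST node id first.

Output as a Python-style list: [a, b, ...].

Answer: [3, 0, 2, 4, 1]

Derivation:
Old toposort: [3, 0, 2, 4, 1]
Added edge: 0->4
Position of 0 (1) < position of 4 (3). Old order still valid.
Run Kahn's algorithm (break ties by smallest node id):
  initial in-degrees: [1, 4, 2, 0, 2]
  ready (indeg=0): [3]
  pop 3: indeg[0]->0; indeg[1]->3; indeg[2]->1; indeg[4]->1 | ready=[0] | order so far=[3]
  pop 0: indeg[1]->2; indeg[2]->0; indeg[4]->0 | ready=[2, 4] | order so far=[3, 0]
  pop 2: indeg[1]->1 | ready=[4] | order so far=[3, 0, 2]
  pop 4: indeg[1]->0 | ready=[1] | order so far=[3, 0, 2, 4]
  pop 1: no out-edges | ready=[] | order so far=[3, 0, 2, 4, 1]
  Result: [3, 0, 2, 4, 1]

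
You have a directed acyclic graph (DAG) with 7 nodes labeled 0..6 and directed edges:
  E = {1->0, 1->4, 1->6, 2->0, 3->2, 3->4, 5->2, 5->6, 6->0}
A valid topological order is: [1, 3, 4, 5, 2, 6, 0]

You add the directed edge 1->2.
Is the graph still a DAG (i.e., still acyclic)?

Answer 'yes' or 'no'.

Answer: yes

Derivation:
Given toposort: [1, 3, 4, 5, 2, 6, 0]
Position of 1: index 0; position of 2: index 4
New edge 1->2: forward
Forward edge: respects the existing order. Still a DAG, same toposort still valid.
Still a DAG? yes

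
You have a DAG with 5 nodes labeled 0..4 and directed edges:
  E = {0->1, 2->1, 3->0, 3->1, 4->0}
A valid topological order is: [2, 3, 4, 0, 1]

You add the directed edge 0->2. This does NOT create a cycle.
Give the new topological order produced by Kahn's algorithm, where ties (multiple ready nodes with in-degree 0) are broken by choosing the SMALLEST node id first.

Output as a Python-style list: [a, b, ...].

Answer: [3, 4, 0, 2, 1]

Derivation:
Old toposort: [2, 3, 4, 0, 1]
Added edge: 0->2
Position of 0 (3) > position of 2 (0). Must reorder: 0 must now come before 2.
Run Kahn's algorithm (break ties by smallest node id):
  initial in-degrees: [2, 3, 1, 0, 0]
  ready (indeg=0): [3, 4]
  pop 3: indeg[0]->1; indeg[1]->2 | ready=[4] | order so far=[3]
  pop 4: indeg[0]->0 | ready=[0] | order so far=[3, 4]
  pop 0: indeg[1]->1; indeg[2]->0 | ready=[2] | order so far=[3, 4, 0]
  pop 2: indeg[1]->0 | ready=[1] | order so far=[3, 4, 0, 2]
  pop 1: no out-edges | ready=[] | order so far=[3, 4, 0, 2, 1]
  Result: [3, 4, 0, 2, 1]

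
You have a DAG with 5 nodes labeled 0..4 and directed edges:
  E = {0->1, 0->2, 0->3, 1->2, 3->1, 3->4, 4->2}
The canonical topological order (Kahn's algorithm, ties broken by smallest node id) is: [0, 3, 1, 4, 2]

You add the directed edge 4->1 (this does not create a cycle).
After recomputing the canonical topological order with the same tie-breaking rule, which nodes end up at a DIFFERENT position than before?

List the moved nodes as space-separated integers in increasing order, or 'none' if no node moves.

Old toposort: [0, 3, 1, 4, 2]
Added edge 4->1
Recompute Kahn (smallest-id tiebreak):
  initial in-degrees: [0, 3, 3, 1, 1]
  ready (indeg=0): [0]
  pop 0: indeg[1]->2; indeg[2]->2; indeg[3]->0 | ready=[3] | order so far=[0]
  pop 3: indeg[1]->1; indeg[4]->0 | ready=[4] | order so far=[0, 3]
  pop 4: indeg[1]->0; indeg[2]->1 | ready=[1] | order so far=[0, 3, 4]
  pop 1: indeg[2]->0 | ready=[2] | order so far=[0, 3, 4, 1]
  pop 2: no out-edges | ready=[] | order so far=[0, 3, 4, 1, 2]
New canonical toposort: [0, 3, 4, 1, 2]
Compare positions:
  Node 0: index 0 -> 0 (same)
  Node 1: index 2 -> 3 (moved)
  Node 2: index 4 -> 4 (same)
  Node 3: index 1 -> 1 (same)
  Node 4: index 3 -> 2 (moved)
Nodes that changed position: 1 4

Answer: 1 4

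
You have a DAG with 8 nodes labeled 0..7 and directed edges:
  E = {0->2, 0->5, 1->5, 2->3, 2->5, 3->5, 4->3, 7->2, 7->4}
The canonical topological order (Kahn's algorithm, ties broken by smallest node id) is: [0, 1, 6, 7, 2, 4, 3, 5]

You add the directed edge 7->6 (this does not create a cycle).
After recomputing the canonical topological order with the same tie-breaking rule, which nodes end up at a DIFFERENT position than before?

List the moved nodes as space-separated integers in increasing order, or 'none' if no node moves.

Answer: 2 3 4 5 6 7

Derivation:
Old toposort: [0, 1, 6, 7, 2, 4, 3, 5]
Added edge 7->6
Recompute Kahn (smallest-id tiebreak):
  initial in-degrees: [0, 0, 2, 2, 1, 4, 1, 0]
  ready (indeg=0): [0, 1, 7]
  pop 0: indeg[2]->1; indeg[5]->3 | ready=[1, 7] | order so far=[0]
  pop 1: indeg[5]->2 | ready=[7] | order so far=[0, 1]
  pop 7: indeg[2]->0; indeg[4]->0; indeg[6]->0 | ready=[2, 4, 6] | order so far=[0, 1, 7]
  pop 2: indeg[3]->1; indeg[5]->1 | ready=[4, 6] | order so far=[0, 1, 7, 2]
  pop 4: indeg[3]->0 | ready=[3, 6] | order so far=[0, 1, 7, 2, 4]
  pop 3: indeg[5]->0 | ready=[5, 6] | order so far=[0, 1, 7, 2, 4, 3]
  pop 5: no out-edges | ready=[6] | order so far=[0, 1, 7, 2, 4, 3, 5]
  pop 6: no out-edges | ready=[] | order so far=[0, 1, 7, 2, 4, 3, 5, 6]
New canonical toposort: [0, 1, 7, 2, 4, 3, 5, 6]
Compare positions:
  Node 0: index 0 -> 0 (same)
  Node 1: index 1 -> 1 (same)
  Node 2: index 4 -> 3 (moved)
  Node 3: index 6 -> 5 (moved)
  Node 4: index 5 -> 4 (moved)
  Node 5: index 7 -> 6 (moved)
  Node 6: index 2 -> 7 (moved)
  Node 7: index 3 -> 2 (moved)
Nodes that changed position: 2 3 4 5 6 7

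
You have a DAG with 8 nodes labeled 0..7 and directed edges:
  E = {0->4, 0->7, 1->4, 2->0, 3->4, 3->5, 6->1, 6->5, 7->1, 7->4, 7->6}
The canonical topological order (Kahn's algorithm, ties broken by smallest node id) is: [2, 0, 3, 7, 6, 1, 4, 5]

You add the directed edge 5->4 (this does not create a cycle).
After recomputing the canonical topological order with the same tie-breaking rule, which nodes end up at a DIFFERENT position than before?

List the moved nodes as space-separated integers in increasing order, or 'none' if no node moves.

Answer: 4 5

Derivation:
Old toposort: [2, 0, 3, 7, 6, 1, 4, 5]
Added edge 5->4
Recompute Kahn (smallest-id tiebreak):
  initial in-degrees: [1, 2, 0, 0, 5, 2, 1, 1]
  ready (indeg=0): [2, 3]
  pop 2: indeg[0]->0 | ready=[0, 3] | order so far=[2]
  pop 0: indeg[4]->4; indeg[7]->0 | ready=[3, 7] | order so far=[2, 0]
  pop 3: indeg[4]->3; indeg[5]->1 | ready=[7] | order so far=[2, 0, 3]
  pop 7: indeg[1]->1; indeg[4]->2; indeg[6]->0 | ready=[6] | order so far=[2, 0, 3, 7]
  pop 6: indeg[1]->0; indeg[5]->0 | ready=[1, 5] | order so far=[2, 0, 3, 7, 6]
  pop 1: indeg[4]->1 | ready=[5] | order so far=[2, 0, 3, 7, 6, 1]
  pop 5: indeg[4]->0 | ready=[4] | order so far=[2, 0, 3, 7, 6, 1, 5]
  pop 4: no out-edges | ready=[] | order so far=[2, 0, 3, 7, 6, 1, 5, 4]
New canonical toposort: [2, 0, 3, 7, 6, 1, 5, 4]
Compare positions:
  Node 0: index 1 -> 1 (same)
  Node 1: index 5 -> 5 (same)
  Node 2: index 0 -> 0 (same)
  Node 3: index 2 -> 2 (same)
  Node 4: index 6 -> 7 (moved)
  Node 5: index 7 -> 6 (moved)
  Node 6: index 4 -> 4 (same)
  Node 7: index 3 -> 3 (same)
Nodes that changed position: 4 5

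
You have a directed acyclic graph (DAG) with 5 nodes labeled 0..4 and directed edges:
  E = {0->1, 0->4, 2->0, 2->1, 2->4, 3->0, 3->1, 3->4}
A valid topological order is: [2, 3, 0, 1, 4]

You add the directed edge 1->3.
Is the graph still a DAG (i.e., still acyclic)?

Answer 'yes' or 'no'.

Answer: no

Derivation:
Given toposort: [2, 3, 0, 1, 4]
Position of 1: index 3; position of 3: index 1
New edge 1->3: backward (u after v in old order)
Backward edge: old toposort is now invalid. Check if this creates a cycle.
Does 3 already reach 1? Reachable from 3: [0, 1, 3, 4]. YES -> cycle!
Still a DAG? no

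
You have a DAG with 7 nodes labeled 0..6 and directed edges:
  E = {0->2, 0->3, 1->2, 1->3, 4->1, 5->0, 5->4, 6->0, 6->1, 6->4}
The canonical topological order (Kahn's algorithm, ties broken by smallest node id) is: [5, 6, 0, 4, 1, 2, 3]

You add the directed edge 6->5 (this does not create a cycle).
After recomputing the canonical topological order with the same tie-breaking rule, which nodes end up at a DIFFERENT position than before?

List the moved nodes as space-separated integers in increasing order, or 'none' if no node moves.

Answer: 5 6

Derivation:
Old toposort: [5, 6, 0, 4, 1, 2, 3]
Added edge 6->5
Recompute Kahn (smallest-id tiebreak):
  initial in-degrees: [2, 2, 2, 2, 2, 1, 0]
  ready (indeg=0): [6]
  pop 6: indeg[0]->1; indeg[1]->1; indeg[4]->1; indeg[5]->0 | ready=[5] | order so far=[6]
  pop 5: indeg[0]->0; indeg[4]->0 | ready=[0, 4] | order so far=[6, 5]
  pop 0: indeg[2]->1; indeg[3]->1 | ready=[4] | order so far=[6, 5, 0]
  pop 4: indeg[1]->0 | ready=[1] | order so far=[6, 5, 0, 4]
  pop 1: indeg[2]->0; indeg[3]->0 | ready=[2, 3] | order so far=[6, 5, 0, 4, 1]
  pop 2: no out-edges | ready=[3] | order so far=[6, 5, 0, 4, 1, 2]
  pop 3: no out-edges | ready=[] | order so far=[6, 5, 0, 4, 1, 2, 3]
New canonical toposort: [6, 5, 0, 4, 1, 2, 3]
Compare positions:
  Node 0: index 2 -> 2 (same)
  Node 1: index 4 -> 4 (same)
  Node 2: index 5 -> 5 (same)
  Node 3: index 6 -> 6 (same)
  Node 4: index 3 -> 3 (same)
  Node 5: index 0 -> 1 (moved)
  Node 6: index 1 -> 0 (moved)
Nodes that changed position: 5 6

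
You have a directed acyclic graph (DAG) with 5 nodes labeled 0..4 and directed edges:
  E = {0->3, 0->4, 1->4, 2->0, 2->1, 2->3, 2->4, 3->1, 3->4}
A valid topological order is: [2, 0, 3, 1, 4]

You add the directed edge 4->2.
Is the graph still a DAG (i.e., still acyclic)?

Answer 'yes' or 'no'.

Given toposort: [2, 0, 3, 1, 4]
Position of 4: index 4; position of 2: index 0
New edge 4->2: backward (u after v in old order)
Backward edge: old toposort is now invalid. Check if this creates a cycle.
Does 2 already reach 4? Reachable from 2: [0, 1, 2, 3, 4]. YES -> cycle!
Still a DAG? no

Answer: no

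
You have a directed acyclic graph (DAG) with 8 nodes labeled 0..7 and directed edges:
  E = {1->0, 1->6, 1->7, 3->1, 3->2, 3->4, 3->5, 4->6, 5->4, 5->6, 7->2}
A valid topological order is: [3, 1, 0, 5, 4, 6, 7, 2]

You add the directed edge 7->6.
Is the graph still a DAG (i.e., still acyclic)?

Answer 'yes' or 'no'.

Given toposort: [3, 1, 0, 5, 4, 6, 7, 2]
Position of 7: index 6; position of 6: index 5
New edge 7->6: backward (u after v in old order)
Backward edge: old toposort is now invalid. Check if this creates a cycle.
Does 6 already reach 7? Reachable from 6: [6]. NO -> still a DAG (reorder needed).
Still a DAG? yes

Answer: yes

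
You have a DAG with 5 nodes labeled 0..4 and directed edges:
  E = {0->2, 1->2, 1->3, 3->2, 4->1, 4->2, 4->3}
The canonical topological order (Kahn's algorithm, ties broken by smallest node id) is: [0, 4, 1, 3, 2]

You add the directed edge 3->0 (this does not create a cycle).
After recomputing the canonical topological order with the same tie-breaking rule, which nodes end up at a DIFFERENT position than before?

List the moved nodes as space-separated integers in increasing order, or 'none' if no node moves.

Answer: 0 1 3 4

Derivation:
Old toposort: [0, 4, 1, 3, 2]
Added edge 3->0
Recompute Kahn (smallest-id tiebreak):
  initial in-degrees: [1, 1, 4, 2, 0]
  ready (indeg=0): [4]
  pop 4: indeg[1]->0; indeg[2]->3; indeg[3]->1 | ready=[1] | order so far=[4]
  pop 1: indeg[2]->2; indeg[3]->0 | ready=[3] | order so far=[4, 1]
  pop 3: indeg[0]->0; indeg[2]->1 | ready=[0] | order so far=[4, 1, 3]
  pop 0: indeg[2]->0 | ready=[2] | order so far=[4, 1, 3, 0]
  pop 2: no out-edges | ready=[] | order so far=[4, 1, 3, 0, 2]
New canonical toposort: [4, 1, 3, 0, 2]
Compare positions:
  Node 0: index 0 -> 3 (moved)
  Node 1: index 2 -> 1 (moved)
  Node 2: index 4 -> 4 (same)
  Node 3: index 3 -> 2 (moved)
  Node 4: index 1 -> 0 (moved)
Nodes that changed position: 0 1 3 4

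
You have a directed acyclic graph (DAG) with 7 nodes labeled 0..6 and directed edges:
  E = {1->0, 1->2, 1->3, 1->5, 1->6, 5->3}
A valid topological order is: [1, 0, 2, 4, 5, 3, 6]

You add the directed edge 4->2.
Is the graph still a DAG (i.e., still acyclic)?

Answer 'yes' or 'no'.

Given toposort: [1, 0, 2, 4, 5, 3, 6]
Position of 4: index 3; position of 2: index 2
New edge 4->2: backward (u after v in old order)
Backward edge: old toposort is now invalid. Check if this creates a cycle.
Does 2 already reach 4? Reachable from 2: [2]. NO -> still a DAG (reorder needed).
Still a DAG? yes

Answer: yes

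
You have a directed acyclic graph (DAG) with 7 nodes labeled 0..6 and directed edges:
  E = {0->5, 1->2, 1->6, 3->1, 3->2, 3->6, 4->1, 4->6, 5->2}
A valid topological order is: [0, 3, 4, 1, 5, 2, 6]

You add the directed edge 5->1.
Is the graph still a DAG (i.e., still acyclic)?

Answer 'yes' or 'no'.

Given toposort: [0, 3, 4, 1, 5, 2, 6]
Position of 5: index 4; position of 1: index 3
New edge 5->1: backward (u after v in old order)
Backward edge: old toposort is now invalid. Check if this creates a cycle.
Does 1 already reach 5? Reachable from 1: [1, 2, 6]. NO -> still a DAG (reorder needed).
Still a DAG? yes

Answer: yes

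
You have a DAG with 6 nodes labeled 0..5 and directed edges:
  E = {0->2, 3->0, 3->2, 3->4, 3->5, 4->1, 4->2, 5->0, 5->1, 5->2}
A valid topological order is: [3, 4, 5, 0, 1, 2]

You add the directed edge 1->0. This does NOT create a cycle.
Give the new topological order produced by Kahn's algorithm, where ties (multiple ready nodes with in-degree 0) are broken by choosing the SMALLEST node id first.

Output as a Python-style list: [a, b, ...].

Answer: [3, 4, 5, 1, 0, 2]

Derivation:
Old toposort: [3, 4, 5, 0, 1, 2]
Added edge: 1->0
Position of 1 (4) > position of 0 (3). Must reorder: 1 must now come before 0.
Run Kahn's algorithm (break ties by smallest node id):
  initial in-degrees: [3, 2, 4, 0, 1, 1]
  ready (indeg=0): [3]
  pop 3: indeg[0]->2; indeg[2]->3; indeg[4]->0; indeg[5]->0 | ready=[4, 5] | order so far=[3]
  pop 4: indeg[1]->1; indeg[2]->2 | ready=[5] | order so far=[3, 4]
  pop 5: indeg[0]->1; indeg[1]->0; indeg[2]->1 | ready=[1] | order so far=[3, 4, 5]
  pop 1: indeg[0]->0 | ready=[0] | order so far=[3, 4, 5, 1]
  pop 0: indeg[2]->0 | ready=[2] | order so far=[3, 4, 5, 1, 0]
  pop 2: no out-edges | ready=[] | order so far=[3, 4, 5, 1, 0, 2]
  Result: [3, 4, 5, 1, 0, 2]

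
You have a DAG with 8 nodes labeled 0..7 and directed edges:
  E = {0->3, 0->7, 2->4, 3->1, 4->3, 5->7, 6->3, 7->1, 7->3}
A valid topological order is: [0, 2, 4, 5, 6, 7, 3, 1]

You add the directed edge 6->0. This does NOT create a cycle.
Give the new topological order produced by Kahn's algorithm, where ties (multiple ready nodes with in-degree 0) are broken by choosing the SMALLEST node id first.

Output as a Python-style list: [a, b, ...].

Answer: [2, 4, 5, 6, 0, 7, 3, 1]

Derivation:
Old toposort: [0, 2, 4, 5, 6, 7, 3, 1]
Added edge: 6->0
Position of 6 (4) > position of 0 (0). Must reorder: 6 must now come before 0.
Run Kahn's algorithm (break ties by smallest node id):
  initial in-degrees: [1, 2, 0, 4, 1, 0, 0, 2]
  ready (indeg=0): [2, 5, 6]
  pop 2: indeg[4]->0 | ready=[4, 5, 6] | order so far=[2]
  pop 4: indeg[3]->3 | ready=[5, 6] | order so far=[2, 4]
  pop 5: indeg[7]->1 | ready=[6] | order so far=[2, 4, 5]
  pop 6: indeg[0]->0; indeg[3]->2 | ready=[0] | order so far=[2, 4, 5, 6]
  pop 0: indeg[3]->1; indeg[7]->0 | ready=[7] | order so far=[2, 4, 5, 6, 0]
  pop 7: indeg[1]->1; indeg[3]->0 | ready=[3] | order so far=[2, 4, 5, 6, 0, 7]
  pop 3: indeg[1]->0 | ready=[1] | order so far=[2, 4, 5, 6, 0, 7, 3]
  pop 1: no out-edges | ready=[] | order so far=[2, 4, 5, 6, 0, 7, 3, 1]
  Result: [2, 4, 5, 6, 0, 7, 3, 1]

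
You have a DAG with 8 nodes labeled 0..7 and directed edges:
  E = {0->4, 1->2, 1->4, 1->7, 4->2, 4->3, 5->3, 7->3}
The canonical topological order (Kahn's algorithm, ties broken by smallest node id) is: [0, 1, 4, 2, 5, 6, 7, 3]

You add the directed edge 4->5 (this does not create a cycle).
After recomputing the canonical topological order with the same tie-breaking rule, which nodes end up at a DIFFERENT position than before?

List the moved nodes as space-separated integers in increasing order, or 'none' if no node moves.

Old toposort: [0, 1, 4, 2, 5, 6, 7, 3]
Added edge 4->5
Recompute Kahn (smallest-id tiebreak):
  initial in-degrees: [0, 0, 2, 3, 2, 1, 0, 1]
  ready (indeg=0): [0, 1, 6]
  pop 0: indeg[4]->1 | ready=[1, 6] | order so far=[0]
  pop 1: indeg[2]->1; indeg[4]->0; indeg[7]->0 | ready=[4, 6, 7] | order so far=[0, 1]
  pop 4: indeg[2]->0; indeg[3]->2; indeg[5]->0 | ready=[2, 5, 6, 7] | order so far=[0, 1, 4]
  pop 2: no out-edges | ready=[5, 6, 7] | order so far=[0, 1, 4, 2]
  pop 5: indeg[3]->1 | ready=[6, 7] | order so far=[0, 1, 4, 2, 5]
  pop 6: no out-edges | ready=[7] | order so far=[0, 1, 4, 2, 5, 6]
  pop 7: indeg[3]->0 | ready=[3] | order so far=[0, 1, 4, 2, 5, 6, 7]
  pop 3: no out-edges | ready=[] | order so far=[0, 1, 4, 2, 5, 6, 7, 3]
New canonical toposort: [0, 1, 4, 2, 5, 6, 7, 3]
Compare positions:
  Node 0: index 0 -> 0 (same)
  Node 1: index 1 -> 1 (same)
  Node 2: index 3 -> 3 (same)
  Node 3: index 7 -> 7 (same)
  Node 4: index 2 -> 2 (same)
  Node 5: index 4 -> 4 (same)
  Node 6: index 5 -> 5 (same)
  Node 7: index 6 -> 6 (same)
Nodes that changed position: none

Answer: none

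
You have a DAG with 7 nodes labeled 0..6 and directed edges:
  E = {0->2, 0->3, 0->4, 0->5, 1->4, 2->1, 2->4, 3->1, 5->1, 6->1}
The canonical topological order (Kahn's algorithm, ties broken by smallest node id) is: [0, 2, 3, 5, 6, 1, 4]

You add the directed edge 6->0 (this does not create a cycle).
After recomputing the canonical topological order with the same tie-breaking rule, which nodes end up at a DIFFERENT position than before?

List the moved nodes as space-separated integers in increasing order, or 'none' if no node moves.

Answer: 0 2 3 5 6

Derivation:
Old toposort: [0, 2, 3, 5, 6, 1, 4]
Added edge 6->0
Recompute Kahn (smallest-id tiebreak):
  initial in-degrees: [1, 4, 1, 1, 3, 1, 0]
  ready (indeg=0): [6]
  pop 6: indeg[0]->0; indeg[1]->3 | ready=[0] | order so far=[6]
  pop 0: indeg[2]->0; indeg[3]->0; indeg[4]->2; indeg[5]->0 | ready=[2, 3, 5] | order so far=[6, 0]
  pop 2: indeg[1]->2; indeg[4]->1 | ready=[3, 5] | order so far=[6, 0, 2]
  pop 3: indeg[1]->1 | ready=[5] | order so far=[6, 0, 2, 3]
  pop 5: indeg[1]->0 | ready=[1] | order so far=[6, 0, 2, 3, 5]
  pop 1: indeg[4]->0 | ready=[4] | order so far=[6, 0, 2, 3, 5, 1]
  pop 4: no out-edges | ready=[] | order so far=[6, 0, 2, 3, 5, 1, 4]
New canonical toposort: [6, 0, 2, 3, 5, 1, 4]
Compare positions:
  Node 0: index 0 -> 1 (moved)
  Node 1: index 5 -> 5 (same)
  Node 2: index 1 -> 2 (moved)
  Node 3: index 2 -> 3 (moved)
  Node 4: index 6 -> 6 (same)
  Node 5: index 3 -> 4 (moved)
  Node 6: index 4 -> 0 (moved)
Nodes that changed position: 0 2 3 5 6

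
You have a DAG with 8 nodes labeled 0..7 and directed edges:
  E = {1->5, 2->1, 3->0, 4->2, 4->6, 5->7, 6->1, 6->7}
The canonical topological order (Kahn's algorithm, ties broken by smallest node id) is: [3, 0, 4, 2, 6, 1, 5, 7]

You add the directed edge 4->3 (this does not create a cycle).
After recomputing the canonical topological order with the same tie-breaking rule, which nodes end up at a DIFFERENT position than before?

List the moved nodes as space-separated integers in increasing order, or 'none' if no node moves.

Old toposort: [3, 0, 4, 2, 6, 1, 5, 7]
Added edge 4->3
Recompute Kahn (smallest-id tiebreak):
  initial in-degrees: [1, 2, 1, 1, 0, 1, 1, 2]
  ready (indeg=0): [4]
  pop 4: indeg[2]->0; indeg[3]->0; indeg[6]->0 | ready=[2, 3, 6] | order so far=[4]
  pop 2: indeg[1]->1 | ready=[3, 6] | order so far=[4, 2]
  pop 3: indeg[0]->0 | ready=[0, 6] | order so far=[4, 2, 3]
  pop 0: no out-edges | ready=[6] | order so far=[4, 2, 3, 0]
  pop 6: indeg[1]->0; indeg[7]->1 | ready=[1] | order so far=[4, 2, 3, 0, 6]
  pop 1: indeg[5]->0 | ready=[5] | order so far=[4, 2, 3, 0, 6, 1]
  pop 5: indeg[7]->0 | ready=[7] | order so far=[4, 2, 3, 0, 6, 1, 5]
  pop 7: no out-edges | ready=[] | order so far=[4, 2, 3, 0, 6, 1, 5, 7]
New canonical toposort: [4, 2, 3, 0, 6, 1, 5, 7]
Compare positions:
  Node 0: index 1 -> 3 (moved)
  Node 1: index 5 -> 5 (same)
  Node 2: index 3 -> 1 (moved)
  Node 3: index 0 -> 2 (moved)
  Node 4: index 2 -> 0 (moved)
  Node 5: index 6 -> 6 (same)
  Node 6: index 4 -> 4 (same)
  Node 7: index 7 -> 7 (same)
Nodes that changed position: 0 2 3 4

Answer: 0 2 3 4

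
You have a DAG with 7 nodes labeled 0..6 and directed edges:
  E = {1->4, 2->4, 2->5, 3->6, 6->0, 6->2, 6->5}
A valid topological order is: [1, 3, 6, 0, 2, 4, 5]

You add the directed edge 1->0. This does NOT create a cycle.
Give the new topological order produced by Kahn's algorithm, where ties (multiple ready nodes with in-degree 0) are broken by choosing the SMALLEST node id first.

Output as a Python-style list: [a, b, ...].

Old toposort: [1, 3, 6, 0, 2, 4, 5]
Added edge: 1->0
Position of 1 (0) < position of 0 (3). Old order still valid.
Run Kahn's algorithm (break ties by smallest node id):
  initial in-degrees: [2, 0, 1, 0, 2, 2, 1]
  ready (indeg=0): [1, 3]
  pop 1: indeg[0]->1; indeg[4]->1 | ready=[3] | order so far=[1]
  pop 3: indeg[6]->0 | ready=[6] | order so far=[1, 3]
  pop 6: indeg[0]->0; indeg[2]->0; indeg[5]->1 | ready=[0, 2] | order so far=[1, 3, 6]
  pop 0: no out-edges | ready=[2] | order so far=[1, 3, 6, 0]
  pop 2: indeg[4]->0; indeg[5]->0 | ready=[4, 5] | order so far=[1, 3, 6, 0, 2]
  pop 4: no out-edges | ready=[5] | order so far=[1, 3, 6, 0, 2, 4]
  pop 5: no out-edges | ready=[] | order so far=[1, 3, 6, 0, 2, 4, 5]
  Result: [1, 3, 6, 0, 2, 4, 5]

Answer: [1, 3, 6, 0, 2, 4, 5]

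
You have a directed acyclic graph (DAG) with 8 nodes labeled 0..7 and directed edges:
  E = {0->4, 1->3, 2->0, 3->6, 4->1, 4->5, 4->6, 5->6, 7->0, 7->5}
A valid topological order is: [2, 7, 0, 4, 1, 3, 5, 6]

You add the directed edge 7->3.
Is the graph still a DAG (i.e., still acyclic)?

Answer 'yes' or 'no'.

Answer: yes

Derivation:
Given toposort: [2, 7, 0, 4, 1, 3, 5, 6]
Position of 7: index 1; position of 3: index 5
New edge 7->3: forward
Forward edge: respects the existing order. Still a DAG, same toposort still valid.
Still a DAG? yes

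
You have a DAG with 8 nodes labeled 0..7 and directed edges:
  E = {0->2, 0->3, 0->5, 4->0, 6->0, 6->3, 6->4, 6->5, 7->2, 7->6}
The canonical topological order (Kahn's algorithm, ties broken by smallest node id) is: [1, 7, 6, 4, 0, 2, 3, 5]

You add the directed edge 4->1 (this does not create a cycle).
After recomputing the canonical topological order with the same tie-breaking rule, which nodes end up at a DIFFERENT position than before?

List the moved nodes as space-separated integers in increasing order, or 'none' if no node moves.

Old toposort: [1, 7, 6, 4, 0, 2, 3, 5]
Added edge 4->1
Recompute Kahn (smallest-id tiebreak):
  initial in-degrees: [2, 1, 2, 2, 1, 2, 1, 0]
  ready (indeg=0): [7]
  pop 7: indeg[2]->1; indeg[6]->0 | ready=[6] | order so far=[7]
  pop 6: indeg[0]->1; indeg[3]->1; indeg[4]->0; indeg[5]->1 | ready=[4] | order so far=[7, 6]
  pop 4: indeg[0]->0; indeg[1]->0 | ready=[0, 1] | order so far=[7, 6, 4]
  pop 0: indeg[2]->0; indeg[3]->0; indeg[5]->0 | ready=[1, 2, 3, 5] | order so far=[7, 6, 4, 0]
  pop 1: no out-edges | ready=[2, 3, 5] | order so far=[7, 6, 4, 0, 1]
  pop 2: no out-edges | ready=[3, 5] | order so far=[7, 6, 4, 0, 1, 2]
  pop 3: no out-edges | ready=[5] | order so far=[7, 6, 4, 0, 1, 2, 3]
  pop 5: no out-edges | ready=[] | order so far=[7, 6, 4, 0, 1, 2, 3, 5]
New canonical toposort: [7, 6, 4, 0, 1, 2, 3, 5]
Compare positions:
  Node 0: index 4 -> 3 (moved)
  Node 1: index 0 -> 4 (moved)
  Node 2: index 5 -> 5 (same)
  Node 3: index 6 -> 6 (same)
  Node 4: index 3 -> 2 (moved)
  Node 5: index 7 -> 7 (same)
  Node 6: index 2 -> 1 (moved)
  Node 7: index 1 -> 0 (moved)
Nodes that changed position: 0 1 4 6 7

Answer: 0 1 4 6 7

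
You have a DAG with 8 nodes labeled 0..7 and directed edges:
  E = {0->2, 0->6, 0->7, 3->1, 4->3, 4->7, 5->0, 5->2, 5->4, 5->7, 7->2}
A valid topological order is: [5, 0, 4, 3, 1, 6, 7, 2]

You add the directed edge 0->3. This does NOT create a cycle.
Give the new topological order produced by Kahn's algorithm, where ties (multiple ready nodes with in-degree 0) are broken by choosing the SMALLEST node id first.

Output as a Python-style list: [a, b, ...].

Answer: [5, 0, 4, 3, 1, 6, 7, 2]

Derivation:
Old toposort: [5, 0, 4, 3, 1, 6, 7, 2]
Added edge: 0->3
Position of 0 (1) < position of 3 (3). Old order still valid.
Run Kahn's algorithm (break ties by smallest node id):
  initial in-degrees: [1, 1, 3, 2, 1, 0, 1, 3]
  ready (indeg=0): [5]
  pop 5: indeg[0]->0; indeg[2]->2; indeg[4]->0; indeg[7]->2 | ready=[0, 4] | order so far=[5]
  pop 0: indeg[2]->1; indeg[3]->1; indeg[6]->0; indeg[7]->1 | ready=[4, 6] | order so far=[5, 0]
  pop 4: indeg[3]->0; indeg[7]->0 | ready=[3, 6, 7] | order so far=[5, 0, 4]
  pop 3: indeg[1]->0 | ready=[1, 6, 7] | order so far=[5, 0, 4, 3]
  pop 1: no out-edges | ready=[6, 7] | order so far=[5, 0, 4, 3, 1]
  pop 6: no out-edges | ready=[7] | order so far=[5, 0, 4, 3, 1, 6]
  pop 7: indeg[2]->0 | ready=[2] | order so far=[5, 0, 4, 3, 1, 6, 7]
  pop 2: no out-edges | ready=[] | order so far=[5, 0, 4, 3, 1, 6, 7, 2]
  Result: [5, 0, 4, 3, 1, 6, 7, 2]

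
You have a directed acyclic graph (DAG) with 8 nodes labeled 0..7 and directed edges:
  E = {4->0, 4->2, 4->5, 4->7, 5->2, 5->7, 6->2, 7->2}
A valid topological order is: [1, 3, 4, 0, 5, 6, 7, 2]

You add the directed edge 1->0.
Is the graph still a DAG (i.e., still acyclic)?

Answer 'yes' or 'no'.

Given toposort: [1, 3, 4, 0, 5, 6, 7, 2]
Position of 1: index 0; position of 0: index 3
New edge 1->0: forward
Forward edge: respects the existing order. Still a DAG, same toposort still valid.
Still a DAG? yes

Answer: yes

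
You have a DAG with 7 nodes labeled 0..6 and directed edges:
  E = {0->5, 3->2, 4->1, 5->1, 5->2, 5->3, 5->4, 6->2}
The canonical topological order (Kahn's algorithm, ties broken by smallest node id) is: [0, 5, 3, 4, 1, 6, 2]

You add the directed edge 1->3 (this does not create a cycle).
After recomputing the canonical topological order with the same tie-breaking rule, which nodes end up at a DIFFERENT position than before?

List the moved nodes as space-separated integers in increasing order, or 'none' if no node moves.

Old toposort: [0, 5, 3, 4, 1, 6, 2]
Added edge 1->3
Recompute Kahn (smallest-id tiebreak):
  initial in-degrees: [0, 2, 3, 2, 1, 1, 0]
  ready (indeg=0): [0, 6]
  pop 0: indeg[5]->0 | ready=[5, 6] | order so far=[0]
  pop 5: indeg[1]->1; indeg[2]->2; indeg[3]->1; indeg[4]->0 | ready=[4, 6] | order so far=[0, 5]
  pop 4: indeg[1]->0 | ready=[1, 6] | order so far=[0, 5, 4]
  pop 1: indeg[3]->0 | ready=[3, 6] | order so far=[0, 5, 4, 1]
  pop 3: indeg[2]->1 | ready=[6] | order so far=[0, 5, 4, 1, 3]
  pop 6: indeg[2]->0 | ready=[2] | order so far=[0, 5, 4, 1, 3, 6]
  pop 2: no out-edges | ready=[] | order so far=[0, 5, 4, 1, 3, 6, 2]
New canonical toposort: [0, 5, 4, 1, 3, 6, 2]
Compare positions:
  Node 0: index 0 -> 0 (same)
  Node 1: index 4 -> 3 (moved)
  Node 2: index 6 -> 6 (same)
  Node 3: index 2 -> 4 (moved)
  Node 4: index 3 -> 2 (moved)
  Node 5: index 1 -> 1 (same)
  Node 6: index 5 -> 5 (same)
Nodes that changed position: 1 3 4

Answer: 1 3 4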